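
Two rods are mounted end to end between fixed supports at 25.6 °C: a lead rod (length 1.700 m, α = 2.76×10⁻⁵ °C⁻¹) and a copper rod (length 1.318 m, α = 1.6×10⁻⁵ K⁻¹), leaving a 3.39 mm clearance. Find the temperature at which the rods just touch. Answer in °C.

T = 75.4 °C

α₁L₁ = 4.692×10⁻⁵ m/K, α₂L₂ = 2.1088×10⁻⁵ m/K → total 6.8008×10⁻⁵ m/K
ΔT = g/(α₁L₁+α₂L₂) = 3.39×10⁻³ / 6.8008×10⁻⁵ = 49.847 K
T = 25.6 + 49.847 = 75.447 °C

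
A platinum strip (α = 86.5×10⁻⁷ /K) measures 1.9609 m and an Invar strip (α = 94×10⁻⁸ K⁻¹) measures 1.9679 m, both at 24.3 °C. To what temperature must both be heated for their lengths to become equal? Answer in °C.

Equal length when α₁L₁ΔT − α₂L₂ΔT = L₂ − L₁ = 7.00×10⁻³ m
α₁L₁ = 1.6961785×10⁻⁵, α₂L₂ = 1.849826×10⁻⁶ → Δ(αL) = 1.5111959×10⁻⁵ m/K
ΔT = 7.00×10⁻³ / 1.5111959×10⁻⁵ = 463.209 K, so T = 24.3 + 463.209 = 487.509 °C

T = 487.5 °C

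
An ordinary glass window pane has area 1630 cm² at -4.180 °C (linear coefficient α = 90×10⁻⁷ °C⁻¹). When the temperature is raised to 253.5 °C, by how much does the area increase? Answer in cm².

ΔA = 7.56 cm²

Area coefficient ≈ 2α; |ΔT| = 257.680 K
ΔA = 2αA₀ΔT = 2(90×10⁻⁷)(1630)(257.680) = 7.56 cm²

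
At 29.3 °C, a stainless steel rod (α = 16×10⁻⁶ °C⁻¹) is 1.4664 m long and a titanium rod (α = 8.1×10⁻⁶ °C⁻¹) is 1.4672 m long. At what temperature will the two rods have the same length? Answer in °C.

T = 98.40 °C

L₁(1 + α₁ΔT) = L₂(1 + α₂ΔT) ⇒ ΔT = (L₂ − L₁)/(α₁L₁ − α₂L₂)
L₂ − L₁ = 1.4672 − 1.4664 = 8.00×10⁻⁴ m
α₁L₁ − α₂L₂ = 16×10⁻⁶×1.4664 − 8.1×10⁻⁶×1.4672 = 1.157808×10⁻⁵ m/K
ΔT = 8.00×10⁻⁴ / 1.157808×10⁻⁵ = 69.0961 K
T = 29.3 + 69.0961 = 98.3961 °C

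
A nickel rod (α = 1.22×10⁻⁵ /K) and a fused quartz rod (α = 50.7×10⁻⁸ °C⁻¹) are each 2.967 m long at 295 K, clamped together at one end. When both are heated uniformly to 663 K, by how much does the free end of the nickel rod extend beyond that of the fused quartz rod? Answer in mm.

12.8 mm

ΔT = 368 K
nickel: ΔL = 1.22×10⁻⁵ × 2.967 m × 368 = 1.3321×10⁻² m = 13.321 mm
fused quartz: ΔL = 50.7×10⁻⁸ × 2.967 m × 368 = 5.5357×10⁻⁴ m = 0.55357 mm
difference = 13.321 − 0.55357 = 12.76743 mm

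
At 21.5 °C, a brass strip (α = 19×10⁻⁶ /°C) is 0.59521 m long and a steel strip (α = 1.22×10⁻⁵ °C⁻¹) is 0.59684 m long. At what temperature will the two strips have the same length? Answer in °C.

T = 426.2 °C

Equal length when α₁L₁ΔT − α₂L₂ΔT = L₂ − L₁ = 1.63×10⁻³ m
α₁L₁ = 1.130899×10⁻⁵, α₂L₂ = 7.281448×10⁻⁶ → Δ(αL) = 4.027542×10⁻⁶ m/K
ΔT = 1.63×10⁻³ / 4.027542×10⁻⁶ = 404.713 K, so T = 21.5 + 404.713 = 426.213 °C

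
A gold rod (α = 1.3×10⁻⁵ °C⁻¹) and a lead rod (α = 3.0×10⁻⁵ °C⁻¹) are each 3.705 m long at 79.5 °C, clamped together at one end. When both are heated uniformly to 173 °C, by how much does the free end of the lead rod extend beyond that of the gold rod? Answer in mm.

5.89 mm

ΔT = 93.5 K
gold: ΔL = 1.3×10⁻⁵ × 3.705 m × 93.5 = 4.5034×10⁻³ m = 4.5034 mm
lead: ΔL = 3.0×10⁻⁵ × 3.705 m × 93.5 = 1.0393×10⁻² m = 10.393 mm
difference = 10.393 − 4.5034 = 5.8896 mm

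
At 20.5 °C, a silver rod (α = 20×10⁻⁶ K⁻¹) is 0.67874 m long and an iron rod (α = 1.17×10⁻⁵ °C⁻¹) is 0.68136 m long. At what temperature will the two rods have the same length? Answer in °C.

L₁(1 + α₁ΔT) = L₂(1 + α₂ΔT) ⇒ ΔT = (L₂ − L₁)/(α₁L₁ − α₂L₂)
L₂ − L₁ = 0.68136 − 0.67874 = 2.62×10⁻³ m
α₁L₁ − α₂L₂ = 20×10⁻⁶×0.67874 − 1.17×10⁻⁵×0.68136 = 5.602888×10⁻⁶ m/K
ΔT = 2.62×10⁻³ / 5.602888×10⁻⁶ = 467.616 K
T = 20.5 + 467.616 = 488.116 °C

T = 488.1 °C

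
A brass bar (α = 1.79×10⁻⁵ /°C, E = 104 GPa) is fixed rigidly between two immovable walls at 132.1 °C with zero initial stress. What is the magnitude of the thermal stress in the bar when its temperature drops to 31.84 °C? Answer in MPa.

σ = 187 MPa

Fully constrained: the free strain ε = αΔT is blocked, so σ = Eε = EαΔT.
|ΔT| = 100.26 K
σ = 104×10⁹ × 1.79×10⁻⁵ × 100.26 = 1.87×10⁸ Pa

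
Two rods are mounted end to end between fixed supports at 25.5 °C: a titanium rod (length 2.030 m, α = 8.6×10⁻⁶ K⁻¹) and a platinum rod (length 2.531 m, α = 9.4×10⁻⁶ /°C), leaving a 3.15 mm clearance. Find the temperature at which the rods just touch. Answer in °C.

T = 102 °C

Gap closes when ΔL₁ + ΔL₂ = 3.15 mm = 3.15×10⁻³ m
(α₁L₁ + α₂L₂)ΔT = g
α₁L₁ + α₂L₂ = 8.6×10⁻⁶×2.030 + 9.4×10⁻⁶×2.531 = 4.12494×10⁻⁵ m/K
ΔT = 3.15×10⁻³ / 4.12494×10⁻⁵ = 76.36 K
T = 25.5 + 76.36 = 101.86 °C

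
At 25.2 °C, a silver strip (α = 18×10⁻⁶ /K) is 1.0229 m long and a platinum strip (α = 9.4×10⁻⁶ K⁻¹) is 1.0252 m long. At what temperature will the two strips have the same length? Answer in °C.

L₁(1 + α₁ΔT) = L₂(1 + α₂ΔT) ⇒ ΔT = (L₂ − L₁)/(α₁L₁ − α₂L₂)
L₂ − L₁ = 1.0252 − 1.0229 = 2.30×10⁻³ m
α₁L₁ − α₂L₂ = 18×10⁻⁶×1.0229 − 9.4×10⁻⁶×1.0252 = 8.77532×10⁻⁶ m/K
ΔT = 2.30×10⁻³ / 8.77532×10⁻⁶ = 262.099 K
T = 25.2 + 262.099 = 287.299 °C

T = 287.3 °C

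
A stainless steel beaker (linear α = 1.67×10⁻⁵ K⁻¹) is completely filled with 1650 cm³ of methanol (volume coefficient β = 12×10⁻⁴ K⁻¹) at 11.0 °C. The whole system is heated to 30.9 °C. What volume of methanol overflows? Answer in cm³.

The beaker also expands: β_container ≈ 3α = 5.01×10⁻⁵ /K
Net overflow = V₀(β_liq − 3α_cont)ΔT
β − 3α = 1.20×10⁻³ − 5.01×10⁻⁵ = 1.1499×10⁻³ /K; ΔT = 19.9 K
ΔV = 1650 × 1.1499×10⁻³ × 19.9 = 37.8 cm³

37.8 cm³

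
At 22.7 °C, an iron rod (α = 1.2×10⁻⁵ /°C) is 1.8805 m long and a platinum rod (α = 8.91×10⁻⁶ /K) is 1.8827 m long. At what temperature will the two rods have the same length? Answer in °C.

T = 402.6 °C

Equal length when α₁L₁ΔT − α₂L₂ΔT = L₂ − L₁ = 2.20×10⁻³ m
α₁L₁ = 2.2566×10⁻⁵, α₂L₂ = 1.6774857×10⁻⁵ → Δ(αL) = 5.791143×10⁻⁶ m/K
ΔT = 2.20×10⁻³ / 5.791143×10⁻⁶ = 379.890 K, so T = 22.7 + 379.890 = 402.590 °C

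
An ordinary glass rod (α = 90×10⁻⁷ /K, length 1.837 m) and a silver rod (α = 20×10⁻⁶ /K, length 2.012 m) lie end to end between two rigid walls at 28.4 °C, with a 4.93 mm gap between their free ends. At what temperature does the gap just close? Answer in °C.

Gap closes when ΔL₁ + ΔL₂ = 4.93 mm = 4.93×10⁻³ m
(α₁L₁ + α₂L₂)ΔT = g
α₁L₁ + α₂L₂ = 90×10⁻⁷×1.837 + 20×10⁻⁶×2.012 = 5.6773×10⁻⁵ m/K
ΔT = 4.93×10⁻³ / 5.6773×10⁻⁵ = 86.84 K
T = 28.4 + 86.84 = 115.24 °C

T = 115 °C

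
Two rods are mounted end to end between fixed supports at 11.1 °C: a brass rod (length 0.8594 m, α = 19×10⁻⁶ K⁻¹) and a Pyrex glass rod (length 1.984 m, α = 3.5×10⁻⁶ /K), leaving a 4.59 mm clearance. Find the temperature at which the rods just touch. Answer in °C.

α₁L₁ = 1.63286×10⁻⁵ m/K, α₂L₂ = 6.944×10⁻⁶ m/K → total 2.32726×10⁻⁵ m/K
ΔT = g/(α₁L₁+α₂L₂) = 4.59×10⁻³ / 2.32726×10⁻⁵ = 197.23 K
T = 11.1 + 197.23 = 208.33 °C

T = 208 °C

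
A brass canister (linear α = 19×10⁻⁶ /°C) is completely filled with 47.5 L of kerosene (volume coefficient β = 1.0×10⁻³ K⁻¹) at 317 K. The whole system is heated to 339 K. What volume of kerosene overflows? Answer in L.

The canister also expands: β_container ≈ 3α = 5.7×10⁻⁵ /K
Net overflow = V₀(β_liq − 3α_cont)ΔT
β − 3α = 1.00×10⁻³ − 5.7×10⁻⁵ = 9.43×10⁻⁴ /K; ΔT = 22 K
ΔV = 47.5 × 9.43×10⁻⁴ × 22 = 0.985 L

0.985 L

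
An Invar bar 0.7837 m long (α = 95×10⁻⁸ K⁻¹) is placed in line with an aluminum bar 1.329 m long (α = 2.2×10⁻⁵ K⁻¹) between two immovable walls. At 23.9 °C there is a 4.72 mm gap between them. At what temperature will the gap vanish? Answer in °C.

α₁L₁ = 7.44515×10⁻⁷ m/K, α₂L₂ = 2.9238×10⁻⁵ m/K → total 2.9982515×10⁻⁵ m/K
ΔT = g/(α₁L₁+α₂L₂) = 4.72×10⁻³ / 2.9982515×10⁻⁵ = 157.43 K
T = 23.9 + 157.43 = 181.33 °C

T = 181 °C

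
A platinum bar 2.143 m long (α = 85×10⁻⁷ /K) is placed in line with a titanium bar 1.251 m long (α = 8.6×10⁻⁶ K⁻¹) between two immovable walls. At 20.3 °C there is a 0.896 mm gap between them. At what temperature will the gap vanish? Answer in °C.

Gap closes when ΔL₁ + ΔL₂ = 0.896 mm = 8.96×10⁻⁴ m
(α₁L₁ + α₂L₂)ΔT = g
α₁L₁ + α₂L₂ = 85×10⁻⁷×2.143 + 8.6×10⁻⁶×1.251 = 2.89741×10⁻⁵ m/K
ΔT = 8.96×10⁻⁴ / 2.89741×10⁻⁵ = 30.924 K
T = 20.3 + 30.924 = 51.224 °C

T = 51.2 °C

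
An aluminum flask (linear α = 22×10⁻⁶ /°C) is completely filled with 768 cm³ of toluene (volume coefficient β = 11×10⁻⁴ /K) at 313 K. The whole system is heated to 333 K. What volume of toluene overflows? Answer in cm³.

15.9 cm³

The flask also expands: β_container ≈ 3α = 6.6×10⁻⁵ /K
Net overflow = V₀(β_liq − 3α_cont)ΔT
β − 3α = 1.10×10⁻³ − 6.6×10⁻⁵ = 1.034×10⁻³ /K; ΔT = 20 K
ΔV = 768 × 1.034×10⁻³ × 20 = 15.9 cm³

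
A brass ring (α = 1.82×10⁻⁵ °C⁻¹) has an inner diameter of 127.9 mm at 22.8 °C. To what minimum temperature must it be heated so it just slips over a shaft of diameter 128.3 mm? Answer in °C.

T = 195 °C

Required Δd = 128.3 − 127.9 = 0.4 mm
Δd = αd₀ΔT ⇒ ΔT = Δd/(αd₀) = 0.4 / (1.82×10⁻⁵ × 127.9) = 171.84 K
T_min = 22.8 + 171.84 = 194.64 °C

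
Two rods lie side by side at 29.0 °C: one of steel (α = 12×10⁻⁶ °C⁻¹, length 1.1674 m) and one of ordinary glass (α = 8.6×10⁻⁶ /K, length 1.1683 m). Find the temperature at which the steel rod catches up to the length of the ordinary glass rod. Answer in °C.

Equal length when α₁L₁ΔT − α₂L₂ΔT = L₂ − L₁ = 9.00×10⁻⁴ m
α₁L₁ = 1.40088×10⁻⁵, α₂L₂ = 1.004738×10⁻⁵ → Δ(αL) = 3.96142×10⁻⁶ m/K
ΔT = 9.00×10⁻⁴ / 3.96142×10⁻⁶ = 227.191 K, so T = 29.0 + 227.191 = 256.191 °C

T = 256.2 °C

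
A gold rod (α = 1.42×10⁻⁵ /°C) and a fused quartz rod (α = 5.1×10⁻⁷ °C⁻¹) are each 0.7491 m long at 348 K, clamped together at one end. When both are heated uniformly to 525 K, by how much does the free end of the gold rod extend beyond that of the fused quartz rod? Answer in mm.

ΔT = 177 K
gold: ΔL = 1.42×10⁻⁵ × 0.7491 m × 177 = 1.8828×10⁻³ m = 1.8828 mm
fused quartz: ΔL = 5.1×10⁻⁷ × 0.7491 m × 177 = 6.7621×10⁻⁵ m = 0.067621 mm
difference = 1.8828 − 0.067621 = 1.815179 mm

1.82 mm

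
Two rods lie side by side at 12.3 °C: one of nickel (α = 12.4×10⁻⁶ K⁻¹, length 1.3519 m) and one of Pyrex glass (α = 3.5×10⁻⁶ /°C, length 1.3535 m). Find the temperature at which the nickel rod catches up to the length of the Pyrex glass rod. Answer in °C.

T = 145.3 °C

L₁(1 + α₁ΔT) = L₂(1 + α₂ΔT) ⇒ ΔT = (L₂ − L₁)/(α₁L₁ − α₂L₂)
L₂ − L₁ = 1.3535 − 1.3519 = 1.60×10⁻³ m
α₁L₁ − α₂L₂ = 12.4×10⁻⁶×1.3519 − 3.5×10⁻⁶×1.3535 = 1.202631×10⁻⁵ m/K
ΔT = 1.60×10⁻³ / 1.202631×10⁻⁵ = 133.042 K
T = 12.3 + 133.042 = 145.342 °C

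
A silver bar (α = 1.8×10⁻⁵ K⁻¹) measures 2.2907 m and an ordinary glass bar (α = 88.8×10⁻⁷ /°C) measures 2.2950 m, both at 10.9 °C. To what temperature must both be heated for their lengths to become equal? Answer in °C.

L₁(1 + α₁ΔT) = L₂(1 + α₂ΔT) ⇒ ΔT = (L₂ − L₁)/(α₁L₁ − α₂L₂)
L₂ − L₁ = 2.2950 − 2.2907 = 4.30×10⁻³ m
α₁L₁ − α₂L₂ = 1.8×10⁻⁵×2.2907 − 88.8×10⁻⁷×2.2950 = 2.0853×10⁻⁵ m/K
ΔT = 4.30×10⁻³ / 2.0853×10⁻⁵ = 206.205 K
T = 10.9 + 206.205 = 217.105 °C

T = 217.1 °C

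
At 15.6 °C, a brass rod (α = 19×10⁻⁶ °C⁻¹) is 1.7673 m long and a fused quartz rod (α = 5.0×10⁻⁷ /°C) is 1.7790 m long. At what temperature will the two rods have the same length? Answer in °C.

T = 373.5 °C

L₁(1 + α₁ΔT) = L₂(1 + α₂ΔT) ⇒ ΔT = (L₂ − L₁)/(α₁L₁ − α₂L₂)
L₂ − L₁ = 1.7790 − 1.7673 = 1.17×10⁻² m
α₁L₁ − α₂L₂ = 19×10⁻⁶×1.7673 − 5.0×10⁻⁷×1.7790 = 3.26892×10⁻⁵ m/K
ΔT = 1.17×10⁻² / 3.26892×10⁻⁵ = 357.916 K
T = 15.6 + 357.916 = 373.516 °C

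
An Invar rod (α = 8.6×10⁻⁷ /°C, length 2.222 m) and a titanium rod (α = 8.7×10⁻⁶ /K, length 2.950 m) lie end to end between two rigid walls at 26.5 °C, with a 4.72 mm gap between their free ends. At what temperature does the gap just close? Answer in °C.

T = 198 °C

α₁L₁ = 1.91092×10⁻⁶ m/K, α₂L₂ = 2.5665×10⁻⁵ m/K → total 2.757592×10⁻⁵ m/K
ΔT = g/(α₁L₁+α₂L₂) = 4.72×10⁻³ / 2.757592×10⁻⁵ = 171.16 K
T = 26.5 + 171.16 = 197.66 °C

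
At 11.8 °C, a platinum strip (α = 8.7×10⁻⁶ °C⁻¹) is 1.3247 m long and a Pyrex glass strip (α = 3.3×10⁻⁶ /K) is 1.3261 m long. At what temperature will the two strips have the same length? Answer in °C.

L₁(1 + α₁ΔT) = L₂(1 + α₂ΔT) ⇒ ΔT = (L₂ − L₁)/(α₁L₁ − α₂L₂)
L₂ − L₁ = 1.3261 − 1.3247 = 1.40×10⁻³ m
α₁L₁ − α₂L₂ = 8.7×10⁻⁶×1.3247 − 3.3×10⁻⁶×1.3261 = 7.14876×10⁻⁶ m/K
ΔT = 1.40×10⁻³ / 7.14876×10⁻⁶ = 195.838 K
T = 11.8 + 195.838 = 207.638 °C

T = 207.6 °C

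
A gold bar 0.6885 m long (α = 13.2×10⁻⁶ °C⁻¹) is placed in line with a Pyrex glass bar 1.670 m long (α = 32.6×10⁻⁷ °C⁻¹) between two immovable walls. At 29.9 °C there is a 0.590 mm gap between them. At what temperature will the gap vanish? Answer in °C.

T = 70.5 °C

Gap closes when ΔL₁ + ΔL₂ = 0.590 mm = 5.90×10⁻⁴ m
(α₁L₁ + α₂L₂)ΔT = g
α₁L₁ + α₂L₂ = 13.2×10⁻⁶×0.6885 + 32.6×10⁻⁷×1.670 = 1.45324×10⁻⁵ m/K
ΔT = 5.90×10⁻⁴ / 1.45324×10⁻⁵ = 40.599 K
T = 29.9 + 40.599 = 70.499 °C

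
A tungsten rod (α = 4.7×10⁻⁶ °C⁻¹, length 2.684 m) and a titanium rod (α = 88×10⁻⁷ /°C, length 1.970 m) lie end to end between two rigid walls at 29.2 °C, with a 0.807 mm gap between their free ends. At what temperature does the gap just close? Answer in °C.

α₁L₁ = 1.26148×10⁻⁵ m/K, α₂L₂ = 1.7336×10⁻⁵ m/K → total 2.99508×10⁻⁵ m/K
ΔT = g/(α₁L₁+α₂L₂) = 8.07×10⁻⁴ / 2.99508×10⁻⁵ = 26.944 K
T = 29.2 + 26.944 = 56.144 °C

T = 56.1 °C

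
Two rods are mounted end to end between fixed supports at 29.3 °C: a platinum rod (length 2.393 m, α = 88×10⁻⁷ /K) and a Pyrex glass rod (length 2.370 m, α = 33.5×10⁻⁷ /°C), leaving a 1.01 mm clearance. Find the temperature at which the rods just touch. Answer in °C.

T = 64.1 °C

Gap closes when ΔL₁ + ΔL₂ = 1.01 mm = 1.01×10⁻³ m
(α₁L₁ + α₂L₂)ΔT = g
α₁L₁ + α₂L₂ = 88×10⁻⁷×2.393 + 33.5×10⁻⁷×2.370 = 2.89979×10⁻⁵ m/K
ΔT = 1.01×10⁻³ / 2.89979×10⁻⁵ = 34.830 K
T = 29.3 + 34.830 = 64.130 °C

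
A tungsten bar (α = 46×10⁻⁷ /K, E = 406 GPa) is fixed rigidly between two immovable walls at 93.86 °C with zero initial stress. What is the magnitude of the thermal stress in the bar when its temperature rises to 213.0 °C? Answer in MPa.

σ = 223 MPa

Fully constrained: the free strain ε = αΔT is blocked, so σ = Eε = EαΔT.
|ΔT| = 119.14 K
σ = 406×10⁹ × 46×10⁻⁷ × 119.14 = 2.23×10⁸ Pa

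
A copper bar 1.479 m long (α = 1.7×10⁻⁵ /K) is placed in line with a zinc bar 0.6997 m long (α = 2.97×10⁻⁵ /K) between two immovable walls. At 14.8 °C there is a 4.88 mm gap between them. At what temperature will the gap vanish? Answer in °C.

Gap closes when ΔL₁ + ΔL₂ = 4.88 mm = 4.88×10⁻³ m
(α₁L₁ + α₂L₂)ΔT = g
α₁L₁ + α₂L₂ = 1.7×10⁻⁵×1.479 + 2.97×10⁻⁵×0.6997 = 4.592409×10⁻⁵ m/K
ΔT = 4.88×10⁻³ / 4.592409×10⁻⁵ = 106.26 K
T = 14.8 + 106.26 = 121.06 °C

T = 121 °C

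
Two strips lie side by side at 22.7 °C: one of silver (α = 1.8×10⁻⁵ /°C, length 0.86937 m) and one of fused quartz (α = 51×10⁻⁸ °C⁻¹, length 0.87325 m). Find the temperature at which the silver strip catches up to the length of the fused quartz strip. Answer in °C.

Equal length when α₁L₁ΔT − α₂L₂ΔT = L₂ − L₁ = 3.88×10⁻³ m
α₁L₁ = 1.564866×10⁻⁵, α₂L₂ = 4.453575×10⁻⁷ → Δ(αL) = 1.52033025×10⁻⁵ m/K
ΔT = 3.88×10⁻³ / 1.52033025×10⁻⁵ = 255.208 K, so T = 22.7 + 255.208 = 277.908 °C

T = 277.9 °C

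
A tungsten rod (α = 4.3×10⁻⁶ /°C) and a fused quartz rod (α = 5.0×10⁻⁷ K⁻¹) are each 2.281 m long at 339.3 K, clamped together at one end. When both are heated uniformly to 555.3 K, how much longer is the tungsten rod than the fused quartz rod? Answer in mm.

ΔT = 216.0 K
tungsten: ΔL = 4.3×10⁻⁶ × 2.281 m × 216.0 = 2.1186×10⁻³ m = 2.1186 mm
fused quartz: ΔL = 5.0×10⁻⁷ × 2.281 m × 216.0 = 2.4635×10⁻⁴ m = 0.24635 mm
difference = 2.1186 − 0.24635 = 1.87225 mm

1.87 mm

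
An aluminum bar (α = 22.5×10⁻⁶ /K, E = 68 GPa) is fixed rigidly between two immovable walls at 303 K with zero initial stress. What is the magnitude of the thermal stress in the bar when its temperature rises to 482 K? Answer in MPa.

Fully constrained: the free strain ε = αΔT is blocked, so σ = Eε = EαΔT.
|ΔT| = 179 K
σ = 68.0×10⁹ × 22.5×10⁻⁶ × 179 = 2.74×10⁸ Pa

σ = 274 MPa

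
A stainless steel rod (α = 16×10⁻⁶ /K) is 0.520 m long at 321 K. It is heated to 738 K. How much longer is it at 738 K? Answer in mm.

ΔL = 3.47 mm

|ΔT| = |738 − 321| = 417 K
ΔL = αL₀ΔT = (16×10⁻⁶)(0.520)(417) = 3.47×10⁻³ m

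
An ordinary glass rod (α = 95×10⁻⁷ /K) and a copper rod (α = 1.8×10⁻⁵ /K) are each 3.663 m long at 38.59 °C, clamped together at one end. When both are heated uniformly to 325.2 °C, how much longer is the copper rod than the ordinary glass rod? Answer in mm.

8.92 mm

ΔT = 286.61 K
ordinary glass: ΔL = 95×10⁻⁷ × 3.663 m × 286.61 = 9.9736×10⁻³ m = 9.9736 mm
copper: ΔL = 1.8×10⁻⁵ × 3.663 m × 286.61 = 1.8897×10⁻² m = 18.897 mm
difference = 18.897 − 9.9736 = 8.9234 mm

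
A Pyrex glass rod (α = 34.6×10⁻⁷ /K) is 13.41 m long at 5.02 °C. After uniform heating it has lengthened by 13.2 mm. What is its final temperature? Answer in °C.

T = 290 °C

ΔL = αL₀ΔT ⇒ ΔT = ΔL / (αL₀)
ΔT = 13.2×10⁻³ m / (34.6×10⁻⁷ × 13.41 m) = 284.49 K
T = 5.02 + 284.49 = 289.51 °C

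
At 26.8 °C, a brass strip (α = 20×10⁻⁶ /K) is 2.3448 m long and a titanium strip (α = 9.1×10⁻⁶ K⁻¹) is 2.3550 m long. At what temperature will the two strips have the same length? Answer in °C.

Equal length when α₁L₁ΔT − α₂L₂ΔT = L₂ − L₁ = 1.02×10⁻² m
α₁L₁ = 4.6896×10⁻⁵, α₂L₂ = 2.14305×10⁻⁵ → Δ(αL) = 2.54655×10⁻⁵ m/K
ΔT = 1.02×10⁻² / 2.54655×10⁻⁵ = 400.542 K, so T = 26.8 + 400.542 = 427.342 °C

T = 427.3 °C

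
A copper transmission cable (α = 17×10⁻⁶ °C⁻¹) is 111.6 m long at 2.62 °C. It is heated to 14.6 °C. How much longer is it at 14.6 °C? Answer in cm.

|ΔT| = |14.6 − 2.62| = 11.98 K
ΔL = αL₀ΔT = (17×10⁻⁶)(111.6)(11.98) = 2.27×10⁻² m

ΔL = 2.27 cm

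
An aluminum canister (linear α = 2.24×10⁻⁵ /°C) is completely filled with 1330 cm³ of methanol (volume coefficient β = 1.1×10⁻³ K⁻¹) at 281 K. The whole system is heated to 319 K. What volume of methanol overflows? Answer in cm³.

52.2 cm³

The canister also expands: β_container ≈ 3α = 6.72×10⁻⁵ /K
Net overflow = V₀(β_liq − 3α_cont)ΔT
β − 3α = 1.10×10⁻³ − 6.72×10⁻⁵ = 1.0328×10⁻³ /K; ΔT = 38 K
ΔV = 1330 × 1.0328×10⁻³ × 38 = 52.2 cm³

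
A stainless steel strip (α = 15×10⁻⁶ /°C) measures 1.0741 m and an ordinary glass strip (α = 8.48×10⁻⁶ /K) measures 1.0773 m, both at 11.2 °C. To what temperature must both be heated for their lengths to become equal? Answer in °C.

T = 469.9 °C

Equal length when α₁L₁ΔT − α₂L₂ΔT = L₂ − L₁ = 3.20×10⁻³ m
α₁L₁ = 1.61115×10⁻⁵, α₂L₂ = 9.135504×10⁻⁶ → Δ(αL) = 6.975996×10⁻⁶ m/K
ΔT = 3.20×10⁻³ / 6.975996×10⁻⁶ = 458.716 K, so T = 11.2 + 458.716 = 469.916 °C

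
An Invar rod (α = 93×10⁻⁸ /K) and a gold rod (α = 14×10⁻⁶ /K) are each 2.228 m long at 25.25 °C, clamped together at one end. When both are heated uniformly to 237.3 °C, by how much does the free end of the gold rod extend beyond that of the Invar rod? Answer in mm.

ΔT = 212.05 K
Invar: ΔL = 93×10⁻⁸ × 2.228 m × 212.05 = 4.3938×10⁻⁴ m = 0.43938 mm
gold: ΔL = 14×10⁻⁶ × 2.228 m × 212.05 = 6.6143×10⁻³ m = 6.6143 mm
difference = 6.6143 − 0.43938 = 6.17492 mm

6.17 mm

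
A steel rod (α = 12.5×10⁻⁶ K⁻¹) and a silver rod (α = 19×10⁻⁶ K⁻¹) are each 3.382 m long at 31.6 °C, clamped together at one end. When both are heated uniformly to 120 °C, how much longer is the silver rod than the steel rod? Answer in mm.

ΔT = 88.4 K
steel: ΔL = 12.5×10⁻⁶ × 3.382 m × 88.4 = 3.7371×10⁻³ m = 3.7371 mm
silver: ΔL = 19×10⁻⁶ × 3.382 m × 88.4 = 5.6804×10⁻³ m = 5.6804 mm
difference = 5.6804 − 3.7371 = 1.9433 mm

1.94 mm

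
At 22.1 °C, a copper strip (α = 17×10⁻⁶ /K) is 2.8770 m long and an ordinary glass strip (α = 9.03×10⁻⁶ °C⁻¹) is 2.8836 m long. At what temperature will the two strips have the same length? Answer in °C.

T = 310.7 °C

L₁(1 + α₁ΔT) = L₂(1 + α₂ΔT) ⇒ ΔT = (L₂ − L₁)/(α₁L₁ − α₂L₂)
L₂ − L₁ = 2.8836 − 2.8770 = 6.60×10⁻³ m
α₁L₁ − α₂L₂ = 17×10⁻⁶×2.8770 − 9.03×10⁻⁶×2.8836 = 2.2870092×10⁻⁵ m/K
ΔT = 6.60×10⁻³ / 2.2870092×10⁻⁵ = 288.587 K
T = 22.1 + 288.587 = 310.687 °C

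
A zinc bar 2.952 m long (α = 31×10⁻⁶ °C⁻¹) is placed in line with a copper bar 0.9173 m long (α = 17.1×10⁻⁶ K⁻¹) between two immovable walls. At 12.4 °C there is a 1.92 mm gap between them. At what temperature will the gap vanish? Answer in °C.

α₁L₁ = 9.1512×10⁻⁵ m/K, α₂L₂ = 1.568583×10⁻⁵ m/K → total 1.0719783×10⁻⁴ m/K
ΔT = g/(α₁L₁+α₂L₂) = 1.92×10⁻³ / 1.0719783×10⁻⁴ = 17.911 K
T = 12.4 + 17.911 = 30.311 °C

T = 30.3 °C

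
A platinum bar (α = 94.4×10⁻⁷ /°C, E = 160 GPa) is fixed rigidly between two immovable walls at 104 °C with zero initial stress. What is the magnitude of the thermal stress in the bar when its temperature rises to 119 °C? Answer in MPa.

Fully constrained: the free strain ε = αΔT is blocked, so σ = Eε = EαΔT.
|ΔT| = 15 K
σ = 160×10⁹ × 94.4×10⁻⁷ × 15 = 2.27×10⁷ Pa

σ = 22.7 MPa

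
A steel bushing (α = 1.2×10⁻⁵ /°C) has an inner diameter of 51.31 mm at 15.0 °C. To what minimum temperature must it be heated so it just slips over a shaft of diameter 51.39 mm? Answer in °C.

Required Δd = 51.39 − 51.31 = 0.08 mm
Δd = αd₀ΔT ⇒ ΔT = Δd/(αd₀) = 0.08 / (1.2×10⁻⁵ × 51.31) = 129.93 K
T_min = 15.0 + 129.93 = 144.93 °C

T = 145 °C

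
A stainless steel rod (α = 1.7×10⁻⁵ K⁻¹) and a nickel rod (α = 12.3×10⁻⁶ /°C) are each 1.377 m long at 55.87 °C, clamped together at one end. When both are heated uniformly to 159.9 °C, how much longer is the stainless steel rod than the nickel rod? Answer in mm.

ΔT = 104.03 K
stainless steel: ΔL = 1.7×10⁻⁵ × 1.377 m × 104.03 = 2.4352×10⁻³ m = 2.4352 mm
nickel: ΔL = 12.3×10⁻⁶ × 1.377 m × 104.03 = 1.7620×10⁻³ m = 1.7620 mm
difference = 2.4352 − 1.7620 = 0.6732 mm

0.673 mm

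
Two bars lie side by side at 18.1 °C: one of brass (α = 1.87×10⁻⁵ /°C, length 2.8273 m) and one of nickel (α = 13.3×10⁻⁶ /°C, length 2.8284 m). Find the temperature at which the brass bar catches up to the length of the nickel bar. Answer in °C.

T = 90.22 °C

Equal length when α₁L₁ΔT − α₂L₂ΔT = L₂ − L₁ = 1.10×10⁻³ m
α₁L₁ = 5.287051×10⁻⁵, α₂L₂ = 3.761772×10⁻⁵ → Δ(αL) = 1.525279×10⁻⁵ m/K
ΔT = 1.10×10⁻³ / 1.525279×10⁻⁵ = 72.1180 K, so T = 18.1 + 72.1180 = 90.2180 °C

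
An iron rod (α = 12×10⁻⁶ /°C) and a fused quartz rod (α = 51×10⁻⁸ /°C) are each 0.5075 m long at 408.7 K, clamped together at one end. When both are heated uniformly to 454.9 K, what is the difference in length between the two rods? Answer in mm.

0.269 mm

ΔT = 46.2 K
iron: ΔL = 12×10⁻⁶ × 0.5075 m × 46.2 = 2.8136×10⁻⁴ m = 0.28136 mm
fused quartz: ΔL = 51×10⁻⁸ × 0.5075 m × 46.2 = 1.1958×10⁻⁵ m = 0.011958 mm
difference = 0.28136 − 0.011958 = 0.269402 mm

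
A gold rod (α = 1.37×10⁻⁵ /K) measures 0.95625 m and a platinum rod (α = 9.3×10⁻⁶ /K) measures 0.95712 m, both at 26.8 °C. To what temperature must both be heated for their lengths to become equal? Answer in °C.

T = 234.0 °C

L₁(1 + α₁ΔT) = L₂(1 + α₂ΔT) ⇒ ΔT = (L₂ − L₁)/(α₁L₁ − α₂L₂)
L₂ − L₁ = 0.95712 − 0.95625 = 8.70×10⁻⁴ m
α₁L₁ − α₂L₂ = 1.37×10⁻⁵×0.95625 − 9.3×10⁻⁶×0.95712 = 4.199409×10⁻⁶ m/K
ΔT = 8.70×10⁻⁴ / 4.199409×10⁻⁶ = 207.172 K
T = 26.8 + 207.172 = 233.972 °C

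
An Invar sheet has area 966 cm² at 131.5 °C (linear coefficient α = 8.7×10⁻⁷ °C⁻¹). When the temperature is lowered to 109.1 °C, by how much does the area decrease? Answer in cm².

ΔA = 0.0377 cm²

Area coefficient ≈ 2α; |ΔT| = 22.4 K
ΔA = 2αA₀ΔT = 2(8.7×10⁻⁷)(966)(22.4) = 0.0377 cm²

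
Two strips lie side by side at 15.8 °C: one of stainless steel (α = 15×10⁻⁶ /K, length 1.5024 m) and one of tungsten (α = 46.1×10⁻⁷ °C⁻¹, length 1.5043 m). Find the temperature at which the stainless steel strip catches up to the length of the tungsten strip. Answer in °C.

T = 137.6 °C

L₁(1 + α₁ΔT) = L₂(1 + α₂ΔT) ⇒ ΔT = (L₂ − L₁)/(α₁L₁ − α₂L₂)
L₂ − L₁ = 1.5043 − 1.5024 = 1.90×10⁻³ m
α₁L₁ − α₂L₂ = 15×10⁻⁶×1.5024 − 46.1×10⁻⁷×1.5043 = 1.5601177×10⁻⁵ m/K
ΔT = 1.90×10⁻³ / 1.5601177×10⁻⁵ = 121.786 K
T = 15.8 + 121.786 = 137.586 °C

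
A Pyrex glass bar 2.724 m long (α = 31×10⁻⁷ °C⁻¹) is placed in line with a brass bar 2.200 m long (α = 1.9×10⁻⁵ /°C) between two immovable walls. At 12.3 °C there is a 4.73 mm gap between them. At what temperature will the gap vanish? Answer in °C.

T = 106 °C

α₁L₁ = 8.4444×10⁻⁶ m/K, α₂L₂ = 4.180×10⁻⁵ m/K → total 5.02444×10⁻⁵ m/K
ΔT = g/(α₁L₁+α₂L₂) = 4.73×10⁻³ / 5.02444×10⁻⁵ = 94.14 K
T = 12.3 + 94.14 = 106.44 °C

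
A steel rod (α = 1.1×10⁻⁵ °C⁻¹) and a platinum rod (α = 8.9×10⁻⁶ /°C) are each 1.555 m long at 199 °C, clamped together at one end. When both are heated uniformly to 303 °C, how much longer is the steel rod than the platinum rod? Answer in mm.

0.340 mm

ΔT = 104 K
steel: ΔL = 1.1×10⁻⁵ × 1.555 m × 104 = 1.7789×10⁻³ m = 1.7789 mm
platinum: ΔL = 8.9×10⁻⁶ × 1.555 m × 104 = 1.4393×10⁻³ m = 1.4393 mm
difference = 1.7789 − 1.4393 = 0.3396 mm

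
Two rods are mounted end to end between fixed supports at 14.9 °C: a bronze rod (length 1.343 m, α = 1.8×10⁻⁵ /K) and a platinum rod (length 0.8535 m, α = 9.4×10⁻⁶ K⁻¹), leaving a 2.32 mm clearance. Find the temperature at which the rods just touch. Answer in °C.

α₁L₁ = 2.4174×10⁻⁵ m/K, α₂L₂ = 8.0229×10⁻⁶ m/K → total 3.21969×10⁻⁵ m/K
ΔT = g/(α₁L₁+α₂L₂) = 2.32×10⁻³ / 3.21969×10⁻⁵ = 72.057 K
T = 14.9 + 72.057 = 86.957 °C

T = 87.0 °C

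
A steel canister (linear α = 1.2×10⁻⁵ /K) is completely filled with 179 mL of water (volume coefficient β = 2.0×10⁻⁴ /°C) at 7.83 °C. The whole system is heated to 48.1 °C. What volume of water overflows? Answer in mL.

The canister also expands: β_container ≈ 3α = 3.6×10⁻⁵ /K
Net overflow = V₀(β_liq − 3α_cont)ΔT
β − 3α = 2.00×10⁻⁴ − 3.6×10⁻⁵ = 1.64×10⁻⁴ /K; ΔT = 40.27 K
ΔV = 179 × 1.64×10⁻⁴ × 40.27 = 1.18 mL

1.18 mL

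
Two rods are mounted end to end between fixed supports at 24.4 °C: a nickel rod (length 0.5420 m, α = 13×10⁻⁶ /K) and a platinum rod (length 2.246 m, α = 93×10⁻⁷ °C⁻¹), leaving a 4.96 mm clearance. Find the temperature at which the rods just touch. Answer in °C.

T = 202 °C

Gap closes when ΔL₁ + ΔL₂ = 4.96 mm = 4.96×10⁻³ m
(α₁L₁ + α₂L₂)ΔT = g
α₁L₁ + α₂L₂ = 13×10⁻⁶×0.5420 + 93×10⁻⁷×2.246 = 2.79338×10⁻⁵ m/K
ΔT = 4.96×10⁻³ / 2.79338×10⁻⁵ = 177.56 K
T = 24.4 + 177.56 = 201.96 °C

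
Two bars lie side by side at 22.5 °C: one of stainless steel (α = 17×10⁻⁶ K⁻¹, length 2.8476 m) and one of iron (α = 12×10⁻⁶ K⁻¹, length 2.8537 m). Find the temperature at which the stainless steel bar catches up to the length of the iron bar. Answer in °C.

T = 453.1 °C

Equal length when α₁L₁ΔT − α₂L₂ΔT = L₂ − L₁ = 6.10×10⁻³ m
α₁L₁ = 4.84092×10⁻⁵, α₂L₂ = 3.42444×10⁻⁵ → Δ(αL) = 1.41648×10⁻⁵ m/K
ΔT = 6.10×10⁻³ / 1.41648×10⁻⁵ = 430.645 K, so T = 22.5 + 430.645 = 453.145 °C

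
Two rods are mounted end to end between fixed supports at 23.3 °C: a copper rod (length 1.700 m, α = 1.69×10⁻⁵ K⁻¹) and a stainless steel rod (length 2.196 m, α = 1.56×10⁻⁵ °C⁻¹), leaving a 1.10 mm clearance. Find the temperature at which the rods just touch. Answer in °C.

T = 40.8 °C

Gap closes when ΔL₁ + ΔL₂ = 1.10 mm = 1.10×10⁻³ m
(α₁L₁ + α₂L₂)ΔT = g
α₁L₁ + α₂L₂ = 1.69×10⁻⁵×1.700 + 1.56×10⁻⁵×2.196 = 6.29876×10⁻⁵ m/K
ΔT = 1.10×10⁻³ / 6.29876×10⁻⁵ = 17.464 K
T = 23.3 + 17.464 = 40.764 °C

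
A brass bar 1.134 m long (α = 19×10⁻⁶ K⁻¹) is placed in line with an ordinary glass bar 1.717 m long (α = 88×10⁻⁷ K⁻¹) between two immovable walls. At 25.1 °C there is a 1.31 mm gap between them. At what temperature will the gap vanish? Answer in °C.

T = 60.8 °C

α₁L₁ = 2.1546×10⁻⁵ m/K, α₂L₂ = 1.51096×10⁻⁵ m/K → total 3.66556×10⁻⁵ m/K
ΔT = g/(α₁L₁+α₂L₂) = 1.31×10⁻³ / 3.66556×10⁻⁵ = 35.738 K
T = 25.1 + 35.738 = 60.838 °C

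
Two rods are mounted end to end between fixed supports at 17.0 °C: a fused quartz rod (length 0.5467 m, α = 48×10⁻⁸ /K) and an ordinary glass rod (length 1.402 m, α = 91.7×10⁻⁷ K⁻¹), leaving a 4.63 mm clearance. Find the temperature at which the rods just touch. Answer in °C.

Gap closes when ΔL₁ + ΔL₂ = 4.63 mm = 4.63×10⁻³ m
(α₁L₁ + α₂L₂)ΔT = g
α₁L₁ + α₂L₂ = 48×10⁻⁸×0.5467 + 91.7×10⁻⁷×1.402 = 1.3118756×10⁻⁵ m/K
ΔT = 4.63×10⁻³ / 1.3118756×10⁻⁵ = 352.93 K
T = 17.0 + 352.93 = 369.93 °C

T = 370 °C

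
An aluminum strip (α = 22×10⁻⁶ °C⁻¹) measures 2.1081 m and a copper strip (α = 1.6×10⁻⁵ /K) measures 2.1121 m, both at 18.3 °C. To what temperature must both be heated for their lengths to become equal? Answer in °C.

Equal length when α₁L₁ΔT − α₂L₂ΔT = L₂ − L₁ = 4.00×10⁻³ m
α₁L₁ = 4.63782×10⁻⁵, α₂L₂ = 3.37936×10⁻⁵ → Δ(αL) = 1.25846×10⁻⁵ m/K
ΔT = 4.00×10⁻³ / 1.25846×10⁻⁵ = 317.849 K, so T = 18.3 + 317.849 = 336.149 °C

T = 336.1 °C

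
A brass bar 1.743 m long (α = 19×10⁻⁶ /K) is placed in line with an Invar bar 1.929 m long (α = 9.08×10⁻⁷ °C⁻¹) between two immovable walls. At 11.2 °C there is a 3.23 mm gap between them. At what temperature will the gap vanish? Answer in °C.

α₁L₁ = 3.3117×10⁻⁵ m/K, α₂L₂ = 1.751532×10⁻⁶ m/K → total 3.4868532×10⁻⁵ m/K
ΔT = g/(α₁L₁+α₂L₂) = 3.23×10⁻³ / 3.4868532×10⁻⁵ = 92.63 K
T = 11.2 + 92.63 = 103.83 °C

T = 104 °C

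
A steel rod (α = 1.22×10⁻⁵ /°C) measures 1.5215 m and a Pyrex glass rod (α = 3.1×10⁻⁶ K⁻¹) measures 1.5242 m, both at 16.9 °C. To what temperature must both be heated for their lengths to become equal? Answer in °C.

T = 212.0 °C

L₁(1 + α₁ΔT) = L₂(1 + α₂ΔT) ⇒ ΔT = (L₂ − L₁)/(α₁L₁ − α₂L₂)
L₂ − L₁ = 1.5242 − 1.5215 = 2.70×10⁻³ m
α₁L₁ − α₂L₂ = 1.22×10⁻⁵×1.5215 − 3.1×10⁻⁶×1.5242 = 1.383728×10⁻⁵ m/K
ΔT = 2.70×10⁻³ / 1.383728×10⁻⁵ = 195.125 K
T = 16.9 + 195.125 = 212.025 °C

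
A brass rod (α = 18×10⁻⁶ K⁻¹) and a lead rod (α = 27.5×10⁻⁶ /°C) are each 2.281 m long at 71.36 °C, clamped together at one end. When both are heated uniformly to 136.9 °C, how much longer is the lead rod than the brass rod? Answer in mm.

1.42 mm

ΔT = 65.54 K
brass: ΔL = 18×10⁻⁶ × 2.281 m × 65.54 = 2.6909×10⁻³ m = 2.6909 mm
lead: ΔL = 27.5×10⁻⁶ × 2.281 m × 65.54 = 4.1112×10⁻³ m = 4.1112 mm
difference = 4.1112 − 2.6909 = 1.4203 mm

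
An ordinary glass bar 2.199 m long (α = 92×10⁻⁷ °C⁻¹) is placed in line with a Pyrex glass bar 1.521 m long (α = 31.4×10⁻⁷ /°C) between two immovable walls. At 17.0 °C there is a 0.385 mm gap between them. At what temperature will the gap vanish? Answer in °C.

Gap closes when ΔL₁ + ΔL₂ = 0.385 mm = 3.85×10⁻⁴ m
(α₁L₁ + α₂L₂)ΔT = g
α₁L₁ + α₂L₂ = 92×10⁻⁷×2.199 + 31.4×10⁻⁷×1.521 = 2.500674×10⁻⁵ m/K
ΔT = 3.85×10⁻⁴ / 2.500674×10⁻⁵ = 15.396 K
T = 17.0 + 15.396 = 32.396 °C

T = 32.4 °C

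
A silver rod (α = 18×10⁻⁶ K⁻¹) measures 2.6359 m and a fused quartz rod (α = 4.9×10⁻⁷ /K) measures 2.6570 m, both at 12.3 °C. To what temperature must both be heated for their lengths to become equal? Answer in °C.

T = 469.6 °C

Equal length when α₁L₁ΔT − α₂L₂ΔT = L₂ − L₁ = 2.11×10⁻² m
α₁L₁ = 4.74462×10⁻⁵, α₂L₂ = 1.30193×10⁻⁶ → Δ(αL) = 4.614427×10⁻⁵ m/K
ΔT = 2.11×10⁻² / 4.614427×10⁻⁵ = 457.262 K, so T = 12.3 + 457.262 = 469.562 °C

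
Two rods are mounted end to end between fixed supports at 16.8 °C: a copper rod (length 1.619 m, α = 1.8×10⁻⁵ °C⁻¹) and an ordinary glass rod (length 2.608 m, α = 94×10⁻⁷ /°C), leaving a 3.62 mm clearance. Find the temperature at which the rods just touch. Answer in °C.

T = 84.3 °C

Gap closes when ΔL₁ + ΔL₂ = 3.62 mm = 3.62×10⁻³ m
(α₁L₁ + α₂L₂)ΔT = g
α₁L₁ + α₂L₂ = 1.8×10⁻⁵×1.619 + 94×10⁻⁷×2.608 = 5.36572×10⁻⁵ m/K
ΔT = 3.62×10⁻³ / 5.36572×10⁻⁵ = 67.465 K
T = 16.8 + 67.465 = 84.265 °C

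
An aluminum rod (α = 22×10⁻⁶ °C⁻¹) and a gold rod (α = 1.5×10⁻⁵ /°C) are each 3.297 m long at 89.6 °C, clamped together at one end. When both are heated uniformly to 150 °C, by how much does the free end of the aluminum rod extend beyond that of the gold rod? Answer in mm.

ΔT = 60.4 K
aluminum: ΔL = 22×10⁻⁶ × 3.297 m × 60.4 = 4.3811×10⁻³ m = 4.3811 mm
gold: ΔL = 1.5×10⁻⁵ × 3.297 m × 60.4 = 2.9871×10⁻³ m = 2.9871 mm
difference = 4.3811 − 2.9871 = 1.3940 mm

1.39 mm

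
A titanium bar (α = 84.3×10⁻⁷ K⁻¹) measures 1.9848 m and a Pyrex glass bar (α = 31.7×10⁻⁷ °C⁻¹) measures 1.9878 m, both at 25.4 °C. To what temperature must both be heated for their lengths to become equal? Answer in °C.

Equal length when α₁L₁ΔT − α₂L₂ΔT = L₂ − L₁ = 3.00×10⁻³ m
α₁L₁ = 1.6731864×10⁻⁵, α₂L₂ = 6.301326×10⁻⁶ → Δ(αL) = 1.0430538×10⁻⁵ m/K
ΔT = 3.00×10⁻³ / 1.0430538×10⁻⁵ = 287.617 K, so T = 25.4 + 287.617 = 313.017 °C

T = 313.0 °C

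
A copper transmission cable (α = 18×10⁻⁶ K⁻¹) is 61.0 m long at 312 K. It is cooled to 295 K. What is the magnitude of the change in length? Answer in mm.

ΔL = 18.7 mm

|ΔT| = |295 − 312| = 17 K
ΔL = αL₀ΔT = (18×10⁻⁶)(61.0)(17) = 1.87×10⁻² m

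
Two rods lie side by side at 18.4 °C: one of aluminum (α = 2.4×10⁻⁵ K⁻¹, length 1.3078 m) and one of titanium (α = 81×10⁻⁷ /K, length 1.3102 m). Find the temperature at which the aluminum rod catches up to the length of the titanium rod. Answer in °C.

T = 133.9 °C

Equal length when α₁L₁ΔT − α₂L₂ΔT = L₂ − L₁ = 2.40×10⁻³ m
α₁L₁ = 3.13872×10⁻⁵, α₂L₂ = 1.061262×10⁻⁵ → Δ(αL) = 2.077458×10⁻⁵ m/K
ΔT = 2.40×10⁻³ / 2.077458×10⁻⁵ = 115.526 K, so T = 18.4 + 115.526 = 133.926 °C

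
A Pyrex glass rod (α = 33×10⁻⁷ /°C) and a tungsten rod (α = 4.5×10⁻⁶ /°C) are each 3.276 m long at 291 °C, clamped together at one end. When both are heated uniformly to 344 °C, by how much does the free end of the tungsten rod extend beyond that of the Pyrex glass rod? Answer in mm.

0.208 mm

ΔT = 53 K
Pyrex glass: ΔL = 33×10⁻⁷ × 3.276 m × 53 = 5.7297×10⁻⁴ m = 0.57297 mm
tungsten: ΔL = 4.5×10⁻⁶ × 3.276 m × 53 = 7.8133×10⁻⁴ m = 0.78133 mm
difference = 0.78133 − 0.57297 = 0.20836 mm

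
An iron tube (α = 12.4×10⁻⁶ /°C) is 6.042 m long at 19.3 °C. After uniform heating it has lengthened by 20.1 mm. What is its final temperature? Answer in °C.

ΔL = αL₀ΔT ⇒ ΔT = ΔL / (αL₀)
ΔT = 20.1×10⁻³ m / (12.4×10⁻⁶ × 6.042 m) = 268.28 K
T = 19.3 + 268.28 = 287.58 °C

T = 288 °C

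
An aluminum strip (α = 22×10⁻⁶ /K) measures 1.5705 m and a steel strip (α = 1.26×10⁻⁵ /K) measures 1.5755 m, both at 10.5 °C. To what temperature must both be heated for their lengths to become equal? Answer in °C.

Equal length when α₁L₁ΔT − α₂L₂ΔT = L₂ − L₁ = 5.00×10⁻³ m
α₁L₁ = 3.4551×10⁻⁵, α₂L₂ = 1.98513×10⁻⁵ → Δ(αL) = 1.46997×10⁻⁵ m/K
ΔT = 5.00×10⁻³ / 1.46997×10⁻⁵ = 340.143 K, so T = 10.5 + 340.143 = 350.643 °C

T = 350.6 °C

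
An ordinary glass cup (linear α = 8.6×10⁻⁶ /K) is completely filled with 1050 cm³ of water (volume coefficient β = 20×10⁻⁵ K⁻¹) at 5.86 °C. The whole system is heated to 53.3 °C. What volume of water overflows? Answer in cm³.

The cup also expands: β_container ≈ 3α = 2.58×10⁻⁵ /K
Net overflow = V₀(β_liq − 3α_cont)ΔT
β − 3α = 2.00×10⁻⁴ − 2.58×10⁻⁵ = 1.742×10⁻⁴ /K; ΔT = 47.44 K
ΔV = 1050 × 1.742×10⁻⁴ × 47.44 = 8.68 cm³

8.68 cm³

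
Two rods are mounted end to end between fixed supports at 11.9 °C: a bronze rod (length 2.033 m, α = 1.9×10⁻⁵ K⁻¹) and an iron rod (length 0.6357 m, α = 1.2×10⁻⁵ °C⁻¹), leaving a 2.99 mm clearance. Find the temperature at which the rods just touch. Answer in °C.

α₁L₁ = 3.8627×10⁻⁵ m/K, α₂L₂ = 7.6284×10⁻⁶ m/K → total 4.62554×10⁻⁵ m/K
ΔT = g/(α₁L₁+α₂L₂) = 2.99×10⁻³ / 4.62554×10⁻⁵ = 64.641 K
T = 11.9 + 64.641 = 76.541 °C

T = 76.5 °C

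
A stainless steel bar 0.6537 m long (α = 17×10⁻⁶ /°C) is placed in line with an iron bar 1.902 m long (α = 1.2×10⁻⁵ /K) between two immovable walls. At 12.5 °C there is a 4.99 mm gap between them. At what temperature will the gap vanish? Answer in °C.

α₁L₁ = 1.11129×10⁻⁵ m/K, α₂L₂ = 2.2824×10⁻⁵ m/K → total 3.39369×10⁻⁵ m/K
ΔT = g/(α₁L₁+α₂L₂) = 4.99×10⁻³ / 3.39369×10⁻⁵ = 147.04 K
T = 12.5 + 147.04 = 159.54 °C

T = 160 °C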